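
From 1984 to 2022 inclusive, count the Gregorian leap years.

10

Years divisible by 4 in [1984, 2022]: 1984, 1988, 1992, 1996, 2000, 2004, 2008, 2012, 2016, 2020.
2000 is divisible by 400, so still leap.
No century exceptions apply. Count: 10.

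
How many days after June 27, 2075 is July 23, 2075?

June 2075: 30 − 27 = 3 days remain.
July 1–23, 2075: 23 days.
Total: 3 + 23 = 26 days.

26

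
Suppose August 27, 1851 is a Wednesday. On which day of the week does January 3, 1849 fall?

Wednesday

Count forward from the earlier date (January 3, 1849) to the later (August 27, 1851):
Day-of-year of January 3, 1849: 3.
Day-of-year of August 27, 1851: 239.
1849 has 365 days, so 365 − 3 = 362 days remain in 1849.
Full years: 1850: 365. Sum = 365.
Total: 362 + 365 + 239 = 966 days.
966 is a multiple of 7, so January 3, 1849 falls on the same weekday: Wednesday.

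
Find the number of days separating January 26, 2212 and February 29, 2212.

January 2212: 31 − 26 = 5 days remain.
February 1–29, 2212: 29 days (2212 is a leap year).
Total: 5 + 29 = 34 days.

34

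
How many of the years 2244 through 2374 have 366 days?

32

Years divisible by 4: 2244, 2248, …, 2372 — 33 in all.
Of these, 2300 is divisible by 100 but not 400, so not leap.
Leap years: 33 − 1 = 32.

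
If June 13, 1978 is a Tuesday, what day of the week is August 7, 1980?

Thursday

June 13, 1978 → June 13, 1979: 365 days.
June 13, 1979 → June 13, 1980: 366 days (1980 is a leap year).
June 1980: 30 − 13 = 17 days remain.
Then July (31): 31 days.
August 1–7, 1980: 7 days.
Residual: 55 days.
Total: 786 days.
786 mod 7 = 2, so 2 days after Tuesday is Thursday.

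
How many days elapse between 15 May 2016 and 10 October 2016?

May 2016: 31 − 15 = 16 days remain.
Then June (30), July (31), August (31), September (30): 30 + 31 + 31 + 30 = 122 days.
October 1–10, 2016: 10 days.
Total: 16 + 122 + 10 = 148 days.

148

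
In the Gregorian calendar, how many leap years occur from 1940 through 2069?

33

Years divisible by 4: 1940, 1944, …, 2068 — 33 in all.
2000 is divisible by 400, so still leap.
No century exceptions apply. Count: 33.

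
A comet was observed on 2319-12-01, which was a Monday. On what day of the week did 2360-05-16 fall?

Day-of-year of December 1, 2319: 335.
Day-of-year of May 16, 2360: 137.
2319 has 365 days, so 365 − 335 = 30 days remain in 2319.
Full years 2320–2359: 30 common + 10 leap = 30×365 + 10×366 = 14610 days.
Total: 30 + 14610 + 137 = 14777 days.
14777 is a multiple of 7, so 2360-05-16 falls on the same weekday: Monday.

Monday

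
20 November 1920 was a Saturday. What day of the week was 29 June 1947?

From November 20, 1920 to November 20, 1946: 26 years, of which 6 contain a Feb 29 — 20×365 + 6×366 = 9496 days.
November 1946: 30 − 20 = 10 days remain.
Then December (31), January (31), February 1947 (28), March (31), April (30), May (31): 31 + 31 + 28 + 31 + 30 + 31 = 182 days.
June 1–29, 1947: 29 days.
Residual: 221 days.
Total: 9717 days.
9717 mod 7 = 1, so 1 day after Saturday is Sunday.

Sunday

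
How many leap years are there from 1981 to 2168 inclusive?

Years divisible by 4: 1984, 1988, …, 2168 — 47 in all.
Of these, 2100 is divisible by 100 but not 400, so not leap.
2000 is divisible by 400, so still leap.
Leap years: 47 − 1 = 46.

46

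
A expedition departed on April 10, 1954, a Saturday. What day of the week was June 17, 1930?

Count forward from the earlier date (June 17, 1930) to the later (April 10, 1954):
From June 17, 1930 to June 17, 1953: 23 years, of which 6 contain a Feb 29 — 17×365 + 6×366 = 8401 days.
June 1953: 30 − 17 = 13 days remain.
Then 9 full months totalling 274 days.
April 1–10, 1954: 10 days.
Residual: 297 days.
Total: 8698 days.
8698 mod 7 = 4, so 4 days before Saturday is Tuesday.

Tuesday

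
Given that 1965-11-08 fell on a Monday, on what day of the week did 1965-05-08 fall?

Saturday

Count forward from the earlier date (May 8, 1965) to the later (November 8, 1965):
May 1965: 31 − 8 = 23 days remain.
Then June (30), July (31), August (31), September (30), October (31): 30 + 31 + 31 + 30 + 31 = 153 days.
November 1–8, 1965: 8 days.
Total: 23 + 153 + 8 = 184 days.
184 mod 7 = 2, so 2 days before Monday is Saturday.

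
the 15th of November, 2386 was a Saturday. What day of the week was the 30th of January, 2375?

Thursday

Count forward from the earlier date (January 30, 2375) to the later (November 15, 2386):
Day-of-year of January 30, 2375: 30.
Day-of-year of November 15, 2386: 319.
2375 has 365 days, so 365 − 30 = 335 days remain in 2375.
Full years 2376–2385: 7 common + 3 leap = 7×365 + 3×366 = 3653 days.
Total: 335 + 3653 + 319 = 4307 days.
4307 mod 7 = 2, so 2 days before Saturday is Thursday.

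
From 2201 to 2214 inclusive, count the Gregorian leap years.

Years divisible by 4 in [2201, 2214]: 2204, 2208, 2212.
No century exceptions apply. Count: 3.

3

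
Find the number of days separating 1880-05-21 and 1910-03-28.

From May 21, 1880 to May 21, 1909: 29 years, of which 6 contain a Feb 29 — 23×365 + 6×366 = 10591 days.
(1900 is not a leap year (divisible by 100 but not 400).)
May 1909: 31 − 21 = 10 days remain.
Then 9 full months totalling 273 days.
March 1–28, 1910: 28 days.
Residual: 311 days.
Total: 10902 days.

10902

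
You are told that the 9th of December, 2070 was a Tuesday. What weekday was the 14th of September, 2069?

Count forward from the earlier date (September 14, 2069) to the later (December 9, 2070):
Day-of-year of September 14, 2069: 257.
Day-of-year of December 9, 2070: 343.
2069 has 365 days, so 365 − 257 = 108 days remain in 2069.
Total: 108 + 343 = 451 days.
451 mod 7 = 3, so 3 days before Tuesday is Saturday.

Saturday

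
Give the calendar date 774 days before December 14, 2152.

November 1, 2150

Count 774 days before December 14, 2152:
November 1, 2150 → November 1, 2151: 365 days.
November 1, 2151 → November 1, 2152: 366 days (2152 is a leap year).
November 2152: 30 − 1 = 29 days remain.
December 1–14, 2152: 14 days.
Residual: 43 days.
Total: 774 days.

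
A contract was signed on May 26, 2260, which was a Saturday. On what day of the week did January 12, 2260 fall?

Thursday

Count forward from the earlier date (January 12, 2260) to the later (May 26, 2260):
January 2260: 31 − 12 = 19 days remain.
Then February 2260 (29), March (31), April (30): 29 + 31 + 30 = 90 days.
May 1–26, 2260: 26 days.
Total: 19 + 90 + 26 = 135 days.
135 mod 7 = 2, so 2 days before Saturday is Thursday.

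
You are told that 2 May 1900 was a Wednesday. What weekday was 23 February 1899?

Thursday

Count forward from the earlier date (February 23, 1899) to the later (May 2, 1900):
February 23, 1899 → February 23, 1900: 365 days.
February 1900: 28 − 23 = 5 days remain (1900 is not a leap year (divisible by 100 but not 400), so February has 28 days).
Then March (31), April (30): 31 + 30 = 61 days.
May 1–2, 1900: 2 days.
Residual: 68 days.
Total: 433 days.
433 mod 7 = 6, so 6 days before Wednesday is Thursday.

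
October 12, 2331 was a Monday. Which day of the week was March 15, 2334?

Thursday

October 12, 2331 → October 12, 2332: 366 days (2332 is a leap year).
October 12, 2332 → October 12, 2333: 365 days.
October 2333: 31 − 12 = 19 days remain.
Then November (30), December (31), January (31), February 2334 (28): 30 + 31 + 31 + 28 = 120 days.
March 1–15, 2334: 15 days.
Residual: 154 days.
Total: 885 days.
885 mod 7 = 3, so 3 days after Monday is Thursday.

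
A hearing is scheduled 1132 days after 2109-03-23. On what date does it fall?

2112-04-28

Count 1132 days after March 23, 2109:
March 23, 2109 → March 23, 2110: 365 days.
March 23, 2110 → March 23, 2111: 365 days.
March 23, 2111 → March 23, 2112: 366 days (2112 is a leap year).
March 2112: 31 − 23 = 8 days remain.
April 1–28, 2112: 28 days.
Residual: 36 days.
Total: 1132 days.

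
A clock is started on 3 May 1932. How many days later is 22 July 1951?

From May 3, 1932 to May 3, 1951: 19 years, of which 4 contain a Feb 29 — 15×365 + 4×366 = 6939 days.
May 1951: 31 − 3 = 28 days remain.
Then June (30): 30 days.
July 1–22, 1951: 22 days.
Residual: 80 days.
Total: 7019 days.

7019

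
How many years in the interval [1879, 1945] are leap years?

16

Years divisible by 4: 1880, 1884, …, 1944 — 17 in all.
Of these, 1900 is divisible by 100 but not 400, so not leap.
Leap years: 17 − 1 = 16.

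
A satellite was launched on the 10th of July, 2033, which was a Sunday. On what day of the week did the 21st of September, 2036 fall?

Day-of-year of July 10, 2033: 191.
Day-of-year of September 21, 2036: 265.
2033 has 365 days, so 365 − 191 = 174 days remain in 2033.
Full years: 2034: 365; 2035: 365. Sum = 730.
Total: 174 + 730 + 265 = 1169 days.
1169 is a multiple of 7, so the 21st of September, 2036 falls on the same weekday: Sunday.

Sunday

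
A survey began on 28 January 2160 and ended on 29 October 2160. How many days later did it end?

January 2160: 31 − 28 = 3 days remain.
Then February 2160 (29), March (31), April (30), May (31), June (30), July (31), August (31), September (30): 29 + 31 + 30 + 31 + 30 + 31 + 31 + 30 = 243 days.
October 1–29, 2160: 29 days.
Total: 3 + 243 + 29 = 275 days.

275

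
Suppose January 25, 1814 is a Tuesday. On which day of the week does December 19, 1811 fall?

Thursday

Count forward from the earlier date (December 19, 1811) to the later (January 25, 1814):
December 19, 1811 → December 19, 1812: 366 days (1812 is a leap year).
December 19, 1812 → December 19, 1813: 365 days.
December 1813: 31 − 19 = 12 days remain.
January 1–25, 1814: 25 days.
Residual: 37 days.
Total: 768 days.
768 mod 7 = 5, so 5 days before Tuesday is Thursday.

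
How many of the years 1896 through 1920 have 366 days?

Years divisible by 4 in [1896, 1920]: 1896, 1900, 1904, 1908, 1912, 1916, 1920.
Of these, 1900 is divisible by 100 but not 400, so not leap.
Leap years: 7 − 1 = 6.

6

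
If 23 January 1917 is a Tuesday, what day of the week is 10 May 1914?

Sunday

Count forward from the earlier date (May 10, 1914) to the later (January 23, 1917):
Day-of-year of May 10, 1914: 130.
Day-of-year of January 23, 1917: 23.
1914 has 365 days, so 365 − 130 = 235 days remain in 1914.
Full years: 1915: 365; 1916: 366. Sum = 731.
Total: 235 + 731 + 23 = 989 days.
989 mod 7 = 2, so 2 days before Tuesday is Sunday.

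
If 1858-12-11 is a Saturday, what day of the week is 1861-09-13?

Friday

Day-of-year of December 11, 1858: 345.
Day-of-year of September 13, 1861: 256.
1858 has 365 days, so 365 − 345 = 20 days remain in 1858.
Full years: 1859: 365; 1860: 366. Sum = 731.
Total: 20 + 731 + 256 = 1007 days.
1007 mod 7 = 6, so 6 days after Saturday is Friday.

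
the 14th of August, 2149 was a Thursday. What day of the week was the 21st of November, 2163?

Monday

Day-of-year of August 14, 2149: 226.
Day-of-year of November 21, 2163: 325.
2149 has 365 days, so 365 − 226 = 139 days remain in 2149.
Full years 2150–2162: 10 common + 3 leap = 10×365 + 3×366 = 4748 days.
Total: 139 + 4748 + 325 = 5212 days.
5212 mod 7 = 4, so 4 days after Thursday is Monday.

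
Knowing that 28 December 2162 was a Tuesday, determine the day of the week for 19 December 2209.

Tuesday

From December 28, 2162 to December 28, 2208: 46 years, of which 11 contain a Feb 29 — 35×365 + 11×366 = 16801 days.
(2200 is not a leap year (divisible by 100 but not 400).)
December 2208: 31 − 28 = 3 days remain.
Then 11 full months totalling 334 days.
December 1–19, 2209: 19 days.
Residual: 356 days.
Total: 17157 days.
17157 is a multiple of 7, so 19 December 2209 falls on the same weekday: Tuesday.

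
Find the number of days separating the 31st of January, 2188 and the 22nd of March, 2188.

51

January 2188: 31 − 31 = 0 days remain.
Then February 2188 (29): 29 days.
March 1–22, 2188: 22 days.
Total: 0 + 29 + 22 = 51 days.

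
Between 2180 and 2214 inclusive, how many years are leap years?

Years divisible by 4 in [2180, 2214]: 2180, 2184, 2188, 2192, 2196, 2200, 2204, 2208, 2212.
Of these, 2200 is divisible by 100 but not 400, so not leap.
Leap years: 9 − 1 = 8.

8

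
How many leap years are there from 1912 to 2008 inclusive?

25

Years divisible by 4: 1912, 1916, …, 2008 — 25 in all.
2000 is divisible by 400, so still leap.
No century exceptions apply. Count: 25.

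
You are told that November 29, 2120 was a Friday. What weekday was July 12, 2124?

Day-of-year of November 29, 2120: 334.
Day-of-year of July 12, 2124: 194.
2120 has 366 days, so 366 − 334 = 32 days remain in 2120.
Full years: 2121: 365; 2122: 365; 2123: 365. Sum = 1095.
Total: 32 + 1095 + 194 = 1321 days.
1321 mod 7 = 5, so 5 days after Friday is Wednesday.

Wednesday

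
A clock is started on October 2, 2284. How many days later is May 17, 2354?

From October 2, 2284 to October 2, 2353: 69 years, of which 16 contain a Feb 29 — 53×365 + 16×366 = 25201 days.
(2300 is not a leap year (divisible by 100 but not 400).)
October 2353: 31 − 2 = 29 days remain.
Then November (30), December (31), January (31), February 2354 (28), March (31), April (30): 30 + 31 + 31 + 28 + 31 + 30 = 181 days.
May 1–17, 2354: 17 days.
Residual: 227 days.
Total: 25428 days.

25428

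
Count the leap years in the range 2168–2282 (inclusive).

Years divisible by 4: 2168, 2172, …, 2280 — 29 in all.
Of these, 2200 is divisible by 100 but not 400, so not leap.
Leap years: 29 − 1 = 28.

28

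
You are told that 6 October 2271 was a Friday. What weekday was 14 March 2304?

Monday

Day-of-year of October 6, 2271: 279.
Day-of-year of March 14, 2304: 74.
2271 has 365 days, so 365 − 279 = 86 days remain in 2271.
Full years 2272–2303: 25 common + 7 leap = 25×365 + 7×366 = 11687 days.
Total: 86 + 11687 + 74 = 11847 days.
11847 mod 7 = 3, so 3 days after Friday is Monday.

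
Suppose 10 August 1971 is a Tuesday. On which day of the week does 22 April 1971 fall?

Thursday

Count forward from the earlier date (April 22, 1971) to the later (August 10, 1971):
April 1971: 30 − 22 = 8 days remain.
Then May (31), June (30), July (31): 31 + 30 + 31 = 92 days.
August 1–10, 1971: 10 days.
Total: 8 + 92 + 10 = 110 days.
110 mod 7 = 5, so 5 days before Tuesday is Thursday.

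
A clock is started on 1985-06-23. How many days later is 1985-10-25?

124

June 1985: 30 − 23 = 7 days remain.
Then July (31), August (31), September (30): 31 + 31 + 30 = 92 days.
October 1–25, 1985: 25 days.
Total: 7 + 92 + 25 = 124 days.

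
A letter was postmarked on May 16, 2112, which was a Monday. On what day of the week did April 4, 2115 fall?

May 16, 2112 → May 16, 2113: 365 days.
May 16, 2113 → May 16, 2114: 365 days.
May 2114: 31 − 16 = 15 days remain.
Then 10 full months totalling 304 days.
April 1–4, 2115: 4 days.
Residual: 323 days.
Total: 1053 days.
1053 mod 7 = 3, so 3 days after Monday is Thursday.

Thursday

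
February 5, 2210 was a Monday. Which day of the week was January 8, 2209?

Count forward from the earlier date (January 8, 2209) to the later (February 5, 2210):
January 8, 2209 → January 8, 2210: 365 days.
January 2210: 31 − 8 = 23 days remain.
February 1–5, 2210: 5 days (2210 is not a leap year).
Residual: 28 days.
Total: 393 days.
393 mod 7 = 1, so 1 day before Monday is Sunday.

Sunday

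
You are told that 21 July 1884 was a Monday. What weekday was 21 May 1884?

Wednesday

Count forward from the earlier date (May 21, 1884) to the later (July 21, 1884):
May 1884: 31 − 21 = 10 days remain.
Then June (30): 30 days.
July 1–21, 1884: 21 days.
Total: 10 + 30 + 21 = 61 days.
61 mod 7 = 5, so 5 days before Monday is Wednesday.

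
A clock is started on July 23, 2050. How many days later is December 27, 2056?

July 23, 2050 → July 23, 2051: 365 days.
July 23, 2051 → July 23, 2052: 366 days (2052 is a leap year).
July 23, 2052 → July 23, 2053: 365 days.
July 23, 2053 → July 23, 2054: 365 days.
July 23, 2054 → July 23, 2055: 365 days.
July 23, 2055 → July 23, 2056: 366 days (2056 is a leap year).
July 2056: 31 − 23 = 8 days remain.
Then August (31), September (30), October (31), November (30): 31 + 30 + 31 + 30 = 122 days.
December 1–27, 2056: 27 days.
Residual: 157 days.
Total: 2349 days.

2349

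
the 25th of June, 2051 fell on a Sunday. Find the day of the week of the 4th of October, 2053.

June 25, 2051 → June 25, 2052: 366 days (2052 is a leap year).
June 25, 2052 → June 25, 2053: 365 days.
June 2053: 30 − 25 = 5 days remain.
Then July (31), August (31), September (30): 31 + 31 + 30 = 92 days.
October 1–4, 2053: 4 days.
Residual: 101 days.
Total: 832 days.
832 mod 7 = 6, so 6 days after Sunday is Saturday.

Saturday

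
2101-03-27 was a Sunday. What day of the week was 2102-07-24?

March 2101: 31 − 27 = 4 days remain.
Then 15 full months totalling 456 days.
July 1–24, 2102: 24 days.
Total: 4 + 456 + 24 = 484 days.
484 mod 7 = 1, so 1 day after Sunday is Monday.

Monday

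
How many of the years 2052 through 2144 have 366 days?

23

Years divisible by 4: 2052, 2056, …, 2144 — 24 in all.
Of these, 2100 is divisible by 100 but not 400, so not leap.
Leap years: 24 − 1 = 23.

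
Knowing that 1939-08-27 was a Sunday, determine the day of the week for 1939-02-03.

Friday

Count forward from the earlier date (February 3, 1939) to the later (August 27, 1939):
February 1939: 28 − 3 = 25 days remain (1939 is not a leap year, so February has 28 days).
Then March (31), April (30), May (31), June (30), July (31): 31 + 30 + 31 + 30 + 31 = 153 days.
August 1–27, 1939: 27 days.
Total: 25 + 153 + 27 = 205 days.
205 mod 7 = 2, so 2 days before Sunday is Friday.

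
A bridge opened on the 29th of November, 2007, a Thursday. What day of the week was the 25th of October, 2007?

Count forward from the earlier date (October 25, 2007) to the later (November 29, 2007):
October 2007: 31 − 25 = 6 days remain.
November 1–29, 2007: 29 days.
Total: 6 + 29 = 35 days.
35 is a multiple of 7, so the 25th of October, 2007 falls on the same weekday: Thursday.

Thursday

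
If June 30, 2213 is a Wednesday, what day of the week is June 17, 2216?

Day-of-year of June 30, 2213: 181.
Day-of-year of June 17, 2216: 169.
2213 has 365 days, so 365 − 181 = 184 days remain in 2213.
Full years: 2214: 365; 2215: 365. Sum = 730.
Total: 184 + 730 + 169 = 1083 days.
1083 mod 7 = 5, so 5 days after Wednesday is Monday.

Monday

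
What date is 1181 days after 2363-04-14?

2366-07-08

Count 1181 days after April 14, 2363:
Day-of-year of April 14, 2363: 104.
Day-of-year of July 8, 2366: 189.
2363 has 365 days, so 365 − 104 = 261 days remain in 2363.
Full years: 2364: 366; 2365: 365. Sum = 731.
Total: 261 + 731 + 189 = 1181 days.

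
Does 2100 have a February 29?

2100 is not a leap year (divisible by 100 but not 400).

No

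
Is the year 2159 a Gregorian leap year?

2159 is not a leap year.

No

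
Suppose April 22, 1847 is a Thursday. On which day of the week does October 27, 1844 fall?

Count forward from the earlier date (October 27, 1844) to the later (April 22, 1847):
October 27, 1844 → October 27, 1845: 365 days.
October 27, 1845 → October 27, 1846: 365 days.
October 1846: 31 − 27 = 4 days remain.
Then November (30), December (31), January (31), February 1847 (28), March (31): 30 + 31 + 31 + 28 + 31 = 151 days.
April 1–22, 1847: 22 days.
Residual: 177 days.
Total: 907 days.
907 mod 7 = 4, so 4 days before Thursday is Sunday.

Sunday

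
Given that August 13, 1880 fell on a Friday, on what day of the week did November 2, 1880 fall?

August 1880: 31 − 13 = 18 days remain.
Then September (30), October (31): 30 + 31 = 61 days.
November 1–2, 1880: 2 days.
Total: 18 + 61 + 2 = 81 days.
81 mod 7 = 4, so 4 days after Friday is Tuesday.

Tuesday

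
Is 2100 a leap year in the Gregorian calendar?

2100 is not a leap year (divisible by 100 but not 400).

No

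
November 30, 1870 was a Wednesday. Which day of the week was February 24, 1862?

Monday

Count forward from the earlier date (February 24, 1862) to the later (November 30, 1870):
From February 24, 1862 to February 24, 1870: 8 years, of which 2 contain a Feb 29 — 6×365 + 2×366 = 2922 days.
February 1870: 28 − 24 = 4 days remain (1870 is not a leap year, so February has 28 days).
Then March (31), April (30), May (31), June (30), July (31), August (31), September (30), October (31): 31 + 30 + 31 + 30 + 31 + 31 + 30 + 31 = 245 days.
November 1–30, 1870: 30 days.
Residual: 279 days.
Total: 3201 days.
3201 mod 7 = 2, so 2 days before Wednesday is Monday.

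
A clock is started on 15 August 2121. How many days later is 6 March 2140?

From August 15, 2121 to August 15, 2139: 18 years, of which 4 contain a Feb 29 — 14×365 + 4×366 = 6574 days.
August 2139: 31 − 15 = 16 days remain.
Then September (30), October (31), November (30), December (31), January (31), February 2140 (29): 30 + 31 + 30 + 31 + 31 + 29 = 182 days.
March 1–6, 2140: 6 days.
Residual: 204 days.
Total: 6778 days.

6778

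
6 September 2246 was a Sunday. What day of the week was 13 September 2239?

Count forward from the earlier date (September 13, 2239) to the later (September 6, 2246):
September 13, 2239 → September 13, 2240: 366 days (2240 is a leap year).
September 13, 2240 → September 13, 2241: 365 days.
September 13, 2241 → September 13, 2242: 365 days.
September 13, 2242 → September 13, 2243: 365 days.
September 13, 2243 → September 13, 2244: 366 days (2244 is a leap year).
September 13, 2244 → September 13, 2245: 365 days.
September 2245: 30 − 13 = 17 days remain.
Then 11 full months totalling 335 days.
September 1–6, 2246: 6 days.
Residual: 358 days.
Total: 2550 days.
2550 mod 7 = 2, so 2 days before Sunday is Friday.

Friday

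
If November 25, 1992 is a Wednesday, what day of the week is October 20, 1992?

Count forward from the earlier date (October 20, 1992) to the later (November 25, 1992):
October 1992: 31 − 20 = 11 days remain.
November 1–25, 1992: 25 days.
Total: 11 + 25 = 36 days.
36 mod 7 = 1, so 1 day before Wednesday is Tuesday.

Tuesday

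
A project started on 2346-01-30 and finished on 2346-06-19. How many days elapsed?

140

January 2346: 31 − 30 = 1 day remains.
Then February 2346 (28), March (31), April (30), May (31): 28 + 31 + 30 + 31 = 120 days.
June 1–19, 2346: 19 days.
Total: 1 + 120 + 19 = 140 days.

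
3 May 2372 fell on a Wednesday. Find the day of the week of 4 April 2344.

Count forward from the earlier date (April 4, 2344) to the later (May 3, 2372):
From April 4, 2344 to April 4, 2372: 28 years, of which 7 contain a Feb 29 — 21×365 + 7×366 = 10227 days.
April 2372: 30 − 4 = 26 days remain.
May 1–3, 2372: 3 days.
Residual: 29 days.
Total: 10256 days.
10256 mod 7 = 1, so 1 day before Wednesday is Tuesday.

Tuesday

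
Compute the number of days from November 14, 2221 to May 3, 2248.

9667

Day-of-year of November 14, 2221: 318.
Day-of-year of May 3, 2248: 124.
2221 has 365 days, so 365 − 318 = 47 days remain in 2221.
Full years 2222–2247: 20 common + 6 leap = 20×365 + 6×366 = 9496 days.
Total: 47 + 9496 + 124 = 9667 days.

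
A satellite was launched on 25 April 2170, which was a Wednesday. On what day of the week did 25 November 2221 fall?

Day-of-year of April 25, 2170: 115.
Day-of-year of November 25, 2221: 329.
2170 has 365 days, so 365 − 115 = 250 days remain in 2170.
Full years 2171–2220: 38 common + 12 leap = 38×365 + 12×366 = 18262 days.
Total: 250 + 18262 + 329 = 18841 days.
18841 mod 7 = 4, so 4 days after Wednesday is Sunday.

Sunday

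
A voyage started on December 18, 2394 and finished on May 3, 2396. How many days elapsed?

December 2394: 31 − 18 = 13 days remain.
Then 16 full months totalling 486 days.
May 1–3, 2396: 3 days.
Total: 13 + 486 + 3 = 502 days.

502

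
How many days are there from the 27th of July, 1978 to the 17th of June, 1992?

5074

Day-of-year of July 27, 1978: 208.
Day-of-year of June 17, 1992: 169.
1978 has 365 days, so 365 − 208 = 157 days remain in 1978.
Full years 1979–1991: 10 common + 3 leap = 10×365 + 3×366 = 4748 days.
Total: 157 + 4748 + 169 = 5074 days.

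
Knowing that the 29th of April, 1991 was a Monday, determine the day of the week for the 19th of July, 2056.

From April 29, 1991 to April 29, 2056: 65 years, of which 17 contain a Feb 29 — 48×365 + 17×366 = 23742 days.
(2000 is a leap year (divisible by 400).)
April 2056: 30 − 29 = 1 day remains.
Then May (31), June (30): 31 + 30 = 61 days.
July 1–19, 2056: 19 days.
Residual: 81 days.
Total: 23823 days.
23823 mod 7 = 2, so 2 days after Monday is Wednesday.

Wednesday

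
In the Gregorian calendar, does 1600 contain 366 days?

1600 is a leap year (divisible by 400).

Yes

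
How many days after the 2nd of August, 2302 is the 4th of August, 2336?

From August 2, 2302 to August 2, 2336: 34 years, of which 9 contain a Feb 29 — 25×365 + 9×366 = 12419 days.
Within August 2336: 4 − 2 = 2 days.
Total: 12421 days.

12421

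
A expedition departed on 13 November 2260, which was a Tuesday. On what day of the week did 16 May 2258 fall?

Count forward from the earlier date (May 16, 2258) to the later (November 13, 2260):
Day-of-year of May 16, 2258: 136.
Day-of-year of November 13, 2260: 318.
2258 has 365 days, so 365 − 136 = 229 days remain in 2258.
Full years: 2259: 365. Sum = 365.
Total: 229 + 365 + 318 = 912 days.
912 mod 7 = 2, so 2 days before Tuesday is Sunday.

Sunday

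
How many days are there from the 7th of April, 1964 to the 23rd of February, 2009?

Day-of-year of April 7, 1964: 98.
Day-of-year of February 23, 2009: 54.
1964 has 366 days, so 366 − 98 = 268 days remain in 1964.
Full years 1965–2008: 33 common + 11 leap = 33×365 + 11×366 = 16071 days.
Total: 268 + 16071 + 54 = 16393 days.

16393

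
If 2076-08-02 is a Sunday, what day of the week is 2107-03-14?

Day-of-year of August 2, 2076: 215.
Day-of-year of March 14, 2107: 73.
2076 has 366 days, so 366 − 215 = 151 days remain in 2076.
Full years 2077–2106: 24 common + 6 leap = 24×365 + 6×366 = 10956 days.
Total: 151 + 10956 + 73 = 11180 days.
11180 mod 7 = 1, so 1 day after Sunday is Monday.

Monday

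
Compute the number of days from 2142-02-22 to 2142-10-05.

225

February 2142: 28 − 22 = 6 days remain (2142 is not a leap year, so February has 28 days).
Then March (31), April (30), May (31), June (30), July (31), August (31), September (30): 31 + 30 + 31 + 30 + 31 + 31 + 30 = 214 days.
October 1–5, 2142: 5 days.
Total: 6 + 214 + 5 = 225 days.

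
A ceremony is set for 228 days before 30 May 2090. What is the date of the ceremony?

14 October 2089

Count 228 days before May 30, 2090:
October 2089: 31 − 14 = 17 days remain.
Then November (30), December (31), January (31), February 2090 (28), March (31), April (30): 30 + 31 + 31 + 28 + 31 + 30 = 181 days.
May 1–30, 2090: 30 days.
Residual: 228 days.
Total: 228 days.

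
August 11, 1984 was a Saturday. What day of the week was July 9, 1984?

Monday

Count forward from the earlier date (July 9, 1984) to the later (August 11, 1984):
July 1984: 31 − 9 = 22 days remain.
August 1–11, 1984: 11 days.
Total: 22 + 11 = 33 days.
33 mod 7 = 5, so 5 days before Saturday is Monday.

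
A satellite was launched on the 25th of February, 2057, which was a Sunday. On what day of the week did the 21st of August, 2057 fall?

February 2057: 28 − 25 = 3 days remain (2057 is not a leap year, so February has 28 days).
Then March (31), April (30), May (31), June (30), July (31): 31 + 30 + 31 + 30 + 31 = 153 days.
August 1–21, 2057: 21 days.
Total: 3 + 153 + 21 = 177 days.
177 mod 7 = 2, so 2 days after Sunday is Tuesday.

Tuesday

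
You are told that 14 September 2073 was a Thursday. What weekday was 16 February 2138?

Sunday

Day-of-year of September 14, 2073: 257.
Day-of-year of February 16, 2138: 47.
2073 has 365 days, so 365 − 257 = 108 days remain in 2073.
Full years 2074–2137: 49 common + 15 leap = 49×365 + 15×366 = 23375 days.
Total: 108 + 23375 + 47 = 23530 days.
23530 mod 7 = 3, so 3 days after Thursday is Sunday.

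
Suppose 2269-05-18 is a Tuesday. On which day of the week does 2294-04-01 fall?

From May 18, 2269 to May 18, 2293: 24 years, of which 6 contain a Feb 29 — 18×365 + 6×366 = 8766 days.
May 2293: 31 − 18 = 13 days remain.
Then 10 full months totalling 304 days.
April 1, 2294: 1 day.
Residual: 318 days.
Total: 9084 days.
9084 mod 7 = 5, so 5 days after Tuesday is Sunday.

Sunday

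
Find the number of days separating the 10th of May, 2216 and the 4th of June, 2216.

May 2216: 31 − 10 = 21 days remain.
June 1–4, 2216: 4 days.
Total: 21 + 4 = 25 days.

25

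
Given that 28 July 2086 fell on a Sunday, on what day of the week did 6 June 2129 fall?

Monday

Day-of-year of July 28, 2086: 209.
Day-of-year of June 6, 2129: 157.
2086 has 365 days, so 365 − 209 = 156 days remain in 2086.
Full years 2087–2128: 32 common + 10 leap = 32×365 + 10×366 = 15340 days.
Total: 156 + 15340 + 157 = 15653 days.
15653 mod 7 = 1, so 1 day after Sunday is Monday.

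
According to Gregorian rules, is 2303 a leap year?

2303 is not a leap year.

No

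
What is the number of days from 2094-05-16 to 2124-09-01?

11065

From May 16, 2094 to May 16, 2124: 30 years, of which 7 contain a Feb 29 — 23×365 + 7×366 = 10957 days.
(2100 is not a leap year (divisible by 100 but not 400).)
May 2124: 31 − 16 = 15 days remain.
Then June (30), July (31), August (31): 30 + 31 + 31 = 92 days.
September 1, 2124: 1 day.
Residual: 108 days.
Total: 11065 days.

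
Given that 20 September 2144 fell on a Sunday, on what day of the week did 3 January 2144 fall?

Friday

Count forward from the earlier date (January 3, 2144) to the later (September 20, 2144):
January 2144: 31 − 3 = 28 days remain.
Then February 2144 (29), March (31), April (30), May (31), June (30), July (31), August (31): 29 + 31 + 30 + 31 + 30 + 31 + 31 = 213 days.
September 1–20, 2144: 20 days.
Total: 28 + 213 + 20 = 261 days.
261 mod 7 = 2, so 2 days before Sunday is Friday.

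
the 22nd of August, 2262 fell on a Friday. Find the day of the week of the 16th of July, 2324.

Day-of-year of August 22, 2262: 234.
Day-of-year of July 16, 2324: 198.
2262 has 365 days, so 365 − 234 = 131 days remain in 2262.
Full years 2263–2323: 47 common + 14 leap = 47×365 + 14×366 = 22279 days.
Total: 131 + 22279 + 198 = 22608 days.
22608 mod 7 = 5, so 5 days after Friday is Wednesday.

Wednesday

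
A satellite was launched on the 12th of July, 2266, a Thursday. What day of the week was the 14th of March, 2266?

Wednesday

Count forward from the earlier date (March 14, 2266) to the later (July 12, 2266):
March 2266: 31 − 14 = 17 days remain.
Then April (30), May (31), June (30): 30 + 31 + 30 = 91 days.
July 1–12, 2266: 12 days.
Total: 17 + 91 + 12 = 120 days.
120 mod 7 = 1, so 1 day before Thursday is Wednesday.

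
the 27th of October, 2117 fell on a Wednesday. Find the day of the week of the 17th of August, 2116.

Count forward from the earlier date (August 17, 2116) to the later (October 27, 2117):
Day-of-year of August 17, 2116: 230.
Day-of-year of October 27, 2117: 300.
2116 has 366 days, so 366 − 230 = 136 days remain in 2116.
Total: 136 + 300 = 436 days.
436 mod 7 = 2, so 2 days before Wednesday is Monday.

Monday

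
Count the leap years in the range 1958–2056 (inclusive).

25

Years divisible by 4: 1960, 1964, …, 2056 — 25 in all.
2000 is divisible by 400, so still leap.
No century exceptions apply. Count: 25.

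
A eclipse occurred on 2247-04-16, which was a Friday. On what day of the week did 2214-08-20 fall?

Saturday

Count forward from the earlier date (August 20, 2214) to the later (April 16, 2247):
Day-of-year of August 20, 2214: 232.
Day-of-year of April 16, 2247: 106.
2214 has 365 days, so 365 − 232 = 133 days remain in 2214.
Full years 2215–2246: 24 common + 8 leap = 24×365 + 8×366 = 11688 days.
Total: 133 + 11688 + 106 = 11927 days.
11927 mod 7 = 6, so 6 days before Friday is Saturday.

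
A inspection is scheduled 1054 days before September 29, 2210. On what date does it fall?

November 10, 2207

Count 1054 days before September 29, 2210:
November 10, 2207 → November 10, 2208: 366 days (2208 is a leap year).
November 10, 2208 → November 10, 2209: 365 days.
November 2209: 30 − 10 = 20 days remain.
Then 9 full months totalling 274 days.
September 1–29, 2210: 29 days.
Residual: 323 days.
Total: 1054 days.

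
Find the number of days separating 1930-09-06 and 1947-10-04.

6237

From September 6, 1930 to September 6, 1947: 17 years, of which 4 contain a Feb 29 — 13×365 + 4×366 = 6209 days.
September 1947: 30 − 6 = 24 days remain.
October 1–4, 1947: 4 days.
Residual: 28 days.
Total: 6237 days.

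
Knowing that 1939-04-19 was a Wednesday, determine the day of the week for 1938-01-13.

Count forward from the earlier date (January 13, 1938) to the later (April 19, 1939):
January 13, 1938 → January 13, 1939: 365 days.
January 1939: 31 − 13 = 18 days remain.
Then February 1939 (28), March (31): 28 + 31 = 59 days.
April 1–19, 1939: 19 days.
Residual: 96 days.
Total: 461 days.
461 mod 7 = 6, so 6 days before Wednesday is Thursday.

Thursday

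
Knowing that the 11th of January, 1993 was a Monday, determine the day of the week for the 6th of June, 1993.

Sunday

January 1993: 31 − 11 = 20 days remain.
Then February 1993 (28), March (31), April (30), May (31): 28 + 31 + 30 + 31 = 120 days.
June 1–6, 1993: 6 days.
Total: 20 + 120 + 6 = 146 days.
146 mod 7 = 6, so 6 days after Monday is Sunday.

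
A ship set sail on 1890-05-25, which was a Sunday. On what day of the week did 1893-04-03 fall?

Monday

May 25, 1890 → May 25, 1891: 365 days.
May 25, 1891 → May 25, 1892: 366 days (1892 is a leap year).
May 1892: 31 − 25 = 6 days remain.
Then 10 full months totalling 304 days.
April 1–3, 1893: 3 days.
Residual: 313 days.
Total: 1044 days.
1044 mod 7 = 1, so 1 day after Sunday is Monday.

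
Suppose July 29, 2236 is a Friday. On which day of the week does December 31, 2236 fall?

July 2236: 31 − 29 = 2 days remain.
Then August (31), September (30), October (31), November (30): 31 + 30 + 31 + 30 = 122 days.
December 1–31, 2236: 31 days.
Total: 2 + 122 + 31 = 155 days.
155 mod 7 = 1, so 1 day after Friday is Saturday.

Saturday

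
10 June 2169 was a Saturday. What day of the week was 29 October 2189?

Thursday

From June 10, 2169 to June 10, 2189: 20 years, of which 5 contain a Feb 29 — 15×365 + 5×366 = 7305 days.
June 2189: 30 − 10 = 20 days remain.
Then July (31), August (31), September (30): 31 + 31 + 30 = 92 days.
October 1–29, 2189: 29 days.
Residual: 141 days.
Total: 7446 days.
7446 mod 7 = 5, so 5 days after Saturday is Thursday.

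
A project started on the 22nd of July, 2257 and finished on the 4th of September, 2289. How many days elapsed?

11732

From July 22, 2257 to July 22, 2289: 32 years, of which 8 contain a Feb 29 — 24×365 + 8×366 = 11688 days.
July 2289: 31 − 22 = 9 days remain.
Then August (31): 31 days.
September 1–4, 2289: 4 days.
Residual: 44 days.
Total: 11732 days.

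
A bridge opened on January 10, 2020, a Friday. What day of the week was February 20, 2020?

Thursday

January 2020: 31 − 10 = 21 days remain.
February 1–20, 2020: 20 days (2020 is a leap year).
Total: 21 + 20 = 41 days.
41 mod 7 = 6, so 6 days after Friday is Thursday.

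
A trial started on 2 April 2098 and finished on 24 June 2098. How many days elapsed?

83

April 2098: 30 − 2 = 28 days remain.
Then May (31): 31 days.
June 1–24, 2098: 24 days.
Total: 28 + 31 + 24 = 83 days.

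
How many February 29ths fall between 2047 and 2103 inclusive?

Years divisible by 4: 2048, 2052, …, 2100 — 14 in all.
Of these, 2100 is divisible by 100 but not 400, so not leap.
Leap years: 14 − 1 = 13.

13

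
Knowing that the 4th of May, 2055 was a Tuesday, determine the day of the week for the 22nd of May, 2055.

Within May 2055: 22 − 4 = 18 days.
18 mod 7 = 4, so 4 days after Tuesday is Saturday.

Saturday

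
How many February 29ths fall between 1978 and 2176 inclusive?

Years divisible by 4: 1980, 1984, …, 2176 — 50 in all.
Of these, 2100 is divisible by 100 but not 400, so not leap.
2000 is divisible by 400, so still leap.
Leap years: 50 − 1 = 49.

49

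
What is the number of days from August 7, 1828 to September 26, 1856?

10277

From August 7, 1828 to August 7, 1856: 28 years, of which 7 contain a Feb 29 — 21×365 + 7×366 = 10227 days.
August 1856: 31 − 7 = 24 days remain.
September 1–26, 1856: 26 days.
Residual: 50 days.
Total: 10277 days.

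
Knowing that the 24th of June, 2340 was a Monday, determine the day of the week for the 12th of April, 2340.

Friday

Count forward from the earlier date (April 12, 2340) to the later (June 24, 2340):
April 2340: 30 − 12 = 18 days remain.
Then May (31): 31 days.
June 1–24, 2340: 24 days.
Total: 18 + 31 + 24 = 73 days.
73 mod 7 = 3, so 3 days before Monday is Friday.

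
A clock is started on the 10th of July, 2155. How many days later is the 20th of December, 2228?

From July 10, 2155 to July 10, 2228: 73 years, of which 18 contain a Feb 29 — 55×365 + 18×366 = 26663 days.
(2200 is not a leap year (divisible by 100 but not 400).)
July 2228: 31 − 10 = 21 days remain.
Then August (31), September (30), October (31), November (30): 31 + 30 + 31 + 30 = 122 days.
December 1–20, 2228: 20 days.
Residual: 163 days.
Total: 26826 days.

26826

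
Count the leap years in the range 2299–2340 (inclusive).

Years divisible by 4 in [2299, 2340]: 2300, 2304, 2308, 2312, 2316, 2320, 2324, 2328, 2332, 2336, 2340.
Of these, 2300 is divisible by 100 but not 400, so not leap.
Leap years: 11 − 1 = 10.

10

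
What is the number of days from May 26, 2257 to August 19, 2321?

23460

From May 26, 2257 to May 26, 2321: 64 years, of which 15 contain a Feb 29 — 49×365 + 15×366 = 23375 days.
(2300 is not a leap year (divisible by 100 but not 400).)
May 2321: 31 − 26 = 5 days remain.
Then June (30), July (31): 30 + 31 = 61 days.
August 1–19, 2321: 19 days.
Residual: 85 days.
Total: 23460 days.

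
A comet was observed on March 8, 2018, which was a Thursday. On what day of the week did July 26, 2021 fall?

March 8, 2018 → March 8, 2019: 365 days.
March 8, 2019 → March 8, 2020: 366 days (2020 is a leap year).
March 8, 2020 → March 8, 2021: 365 days.
March 2021: 31 − 8 = 23 days remain.
Then April (30), May (31), June (30): 30 + 31 + 30 = 91 days.
July 1–26, 2021: 26 days.
Residual: 140 days.
Total: 1236 days.
1236 mod 7 = 4, so 4 days after Thursday is Monday.

Monday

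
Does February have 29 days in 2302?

No

2302 is not a leap year.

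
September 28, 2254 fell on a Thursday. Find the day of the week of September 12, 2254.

Count forward from the earlier date (September 12, 2254) to the later (September 28, 2254):
Within September 2254: 28 − 12 = 16 days.
16 mod 7 = 2, so 2 days before Thursday is Tuesday.

Tuesday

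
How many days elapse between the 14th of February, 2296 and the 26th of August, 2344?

Day-of-year of February 14, 2296: 45.
Day-of-year of August 26, 2344: 239.
2296 has 366 days, so 366 − 45 = 321 days remain in 2296.
Full years 2297–2343: 37 common + 10 leap = 37×365 + 10×366 = 17165 days.
Total: 321 + 17165 + 239 = 17725 days.

17725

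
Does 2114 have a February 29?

2114 is not a leap year.

No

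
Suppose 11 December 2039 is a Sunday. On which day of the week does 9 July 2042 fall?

Wednesday

Day-of-year of December 11, 2039: 345.
Day-of-year of July 9, 2042: 190.
2039 has 365 days, so 365 − 345 = 20 days remain in 2039.
Full years: 2040: 366; 2041: 365. Sum = 731.
Total: 20 + 731 + 190 = 941 days.
941 mod 7 = 3, so 3 days after Sunday is Wednesday.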